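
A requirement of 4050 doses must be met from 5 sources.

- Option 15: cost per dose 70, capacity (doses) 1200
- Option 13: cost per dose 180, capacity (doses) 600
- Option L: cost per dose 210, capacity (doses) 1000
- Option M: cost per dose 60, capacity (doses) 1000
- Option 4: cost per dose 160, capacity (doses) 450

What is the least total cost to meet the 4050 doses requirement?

492000

Use sources in increasing cost order.
Option M at 60: take all 1000 doses — 3050 still needed.
Option 15 (70): use full 1200 — 1850 doses to go.
Option 4 at 160: take all 450 doses — 1400 still needed.
Option 13 at 180: take all 600 doses — 800 still needed.
Option L at 210: take 800 of its 1000 — requirement met.
Cost = 1000×60 + 1200×70 + 450×160 + 600×180 + 800×210 = 492000.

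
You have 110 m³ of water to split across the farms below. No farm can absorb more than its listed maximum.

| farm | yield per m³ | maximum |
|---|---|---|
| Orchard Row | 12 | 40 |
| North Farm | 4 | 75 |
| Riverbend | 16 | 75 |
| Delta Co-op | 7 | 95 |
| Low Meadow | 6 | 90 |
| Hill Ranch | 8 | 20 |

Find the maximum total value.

Order the farms by yield per m³: Riverbend 16 > Orchard Row 12 > Hill Ranch 8 > Delta Co-op 7 > Low Meadow 6 > North Farm 4.
Riverbend: +75 to 75 (cap) ; 35 left.
Orchard Row: +35 (room for 40) → 35. Pool exhausted.
Total = 12×35 + 16×75 = 1620.

1620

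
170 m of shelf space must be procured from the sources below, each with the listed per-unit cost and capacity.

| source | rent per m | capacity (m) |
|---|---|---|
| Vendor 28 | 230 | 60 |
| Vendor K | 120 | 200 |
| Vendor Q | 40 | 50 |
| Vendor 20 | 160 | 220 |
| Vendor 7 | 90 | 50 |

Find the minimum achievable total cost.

Cheapest first:
Take 50 from Vendor Q at 40 — need 120 more.
Take 50 from Vendor 7 at 90 — need 70 more.
Vendor K at 120: take 70 of its 200 — requirement met.
Vendor 20, Vendor 28: unused.
Cost = 50×40 + 50×90 + 70×120 = 14900.

14900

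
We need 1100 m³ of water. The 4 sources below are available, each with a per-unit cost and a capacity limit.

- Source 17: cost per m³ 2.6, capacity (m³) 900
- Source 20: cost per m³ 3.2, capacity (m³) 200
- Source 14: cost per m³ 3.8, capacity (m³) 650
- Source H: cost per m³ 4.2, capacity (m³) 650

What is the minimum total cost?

2980

Fill from the cheapest source first.
Source 17 (2.6): use full 900 → 200 m³ to go.
Take 200 from Source 20 at 3.2 → need 0 more.
Source 14, Source H: unused.
Cost = 900×2.6 + 200×3.2 = 2980.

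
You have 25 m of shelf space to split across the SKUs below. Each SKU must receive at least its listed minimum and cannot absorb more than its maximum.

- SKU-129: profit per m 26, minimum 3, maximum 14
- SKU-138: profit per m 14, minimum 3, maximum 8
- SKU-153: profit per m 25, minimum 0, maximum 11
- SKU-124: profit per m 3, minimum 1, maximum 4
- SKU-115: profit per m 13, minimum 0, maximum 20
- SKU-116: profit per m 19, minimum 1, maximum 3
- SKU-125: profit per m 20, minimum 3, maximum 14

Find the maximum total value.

563

Meeting every minimum uses 3+3+0+1+0+1+3 = 11 m, leaving 14.
Highest profit per m first: SKU-129 26 > SKU-153 25 > SKU-125 20 > SKU-116 19 > SKU-138 14 > SKU-115 13 > SKU-124 3.
SKU-129 takes 11 more to reach its cap of 14 ; 3 left.
Only 3 left; SKU-153 takes them to reach 3.
Total = 26×14 + 14×3 + 25×3 + 3×1 + 19×1 + 20×3 = 563.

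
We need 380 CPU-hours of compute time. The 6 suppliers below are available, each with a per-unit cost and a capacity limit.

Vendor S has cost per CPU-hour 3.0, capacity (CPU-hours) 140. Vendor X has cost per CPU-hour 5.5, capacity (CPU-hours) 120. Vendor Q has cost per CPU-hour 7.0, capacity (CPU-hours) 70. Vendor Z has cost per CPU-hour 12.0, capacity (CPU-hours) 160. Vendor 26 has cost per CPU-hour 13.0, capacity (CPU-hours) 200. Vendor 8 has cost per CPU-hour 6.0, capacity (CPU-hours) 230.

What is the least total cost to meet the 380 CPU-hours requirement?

1800

Cheapest first:
Vendor S at 3.0: take all 140 CPU-hours → 240 still needed.
Vendor X (5.5): use full 120 → 120 CPU-hours to go.
Vendor 8 (6.0): take the remaining 120 → done.
Vendor Q, Vendor Z, Vendor 26: unused.
Cost = 140×3.0 + 120×5.5 + 120×6.0 = 1800.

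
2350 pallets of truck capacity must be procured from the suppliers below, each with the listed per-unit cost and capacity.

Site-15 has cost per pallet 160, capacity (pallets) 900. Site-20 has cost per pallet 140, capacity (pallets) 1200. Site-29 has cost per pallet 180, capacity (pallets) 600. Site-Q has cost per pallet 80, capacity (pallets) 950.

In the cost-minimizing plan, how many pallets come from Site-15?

Cheapest first:
Site-Q (80): use full 950 ; 1400 pallets to go.
Site-20 (140): use full 1200 ; 200 pallets to go.
Site-15 at 160: take 200 of its 900 ; requirement met.
Site-29: unused.

200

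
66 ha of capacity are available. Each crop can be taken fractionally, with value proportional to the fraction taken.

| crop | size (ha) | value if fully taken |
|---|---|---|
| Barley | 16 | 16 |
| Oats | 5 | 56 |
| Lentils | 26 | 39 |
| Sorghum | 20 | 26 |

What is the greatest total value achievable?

136

Sort by value density: Oats 56/5≈11.2, Lentils 39/26≈1.5, Sorghum 26/20≈1.3, Barley 16/16≈1.
Oats: take in full, 5 ha for value 56 — 61 left.
Take all of Lentils (26 ha, value 39) — 35 ha left.
Sorghum: take in full, 20 ha for value 26 — 15 left.
Only 15 ha remain; take 15/16 of Barley for value 16×15/16 = 15.
Total value = 136.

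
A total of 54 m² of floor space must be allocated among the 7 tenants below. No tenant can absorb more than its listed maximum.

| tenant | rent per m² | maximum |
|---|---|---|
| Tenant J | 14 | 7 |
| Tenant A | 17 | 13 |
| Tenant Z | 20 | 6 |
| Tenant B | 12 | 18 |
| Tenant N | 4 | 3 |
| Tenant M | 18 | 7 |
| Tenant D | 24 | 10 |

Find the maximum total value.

Rank by rent per m²: Tenant D 24 > Tenant Z 20 > Tenant M 18 > Tenant A 17 > Tenant J 14 > Tenant B 12 > Tenant N 4.
Tenant D: +10 to 10 (cap) — 44 left.
Tenant Z: +6 to 6 (cap) — 38 left.
Tenant M takes 7 to reach its cap of 7 — 31 left.
Give Tenant A 13 to hit its cap of 13 — 18 left.
Give Tenant J 7 to hit its cap of 7 — 11 left.
Tenant B: +11 (room for 18) → 11. Pool exhausted.
Total = 14×7 + 17×13 + 20×6 + 12×11 + 18×7 + 24×10 = 937.

937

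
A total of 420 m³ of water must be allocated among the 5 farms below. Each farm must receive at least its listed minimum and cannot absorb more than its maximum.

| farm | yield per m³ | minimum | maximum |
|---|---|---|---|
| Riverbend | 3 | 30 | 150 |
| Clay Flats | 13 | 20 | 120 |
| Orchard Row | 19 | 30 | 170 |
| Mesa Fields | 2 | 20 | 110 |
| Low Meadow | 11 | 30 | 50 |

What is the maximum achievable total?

5560

Meeting every minimum uses 30+20+30+20+30 = 130 m³, leaving 290.
Order the farms by yield per m³: Orchard Row 19 > Clay Flats 13 > Low Meadow 11 > Riverbend 3 > Mesa Fields 2.
Give Orchard Row 140 more to hit its cap of 170 — 150 left.
Clay Flats: +100 to 120 (cap) — 50 left.
Give Low Meadow 20 more to hit its cap of 50 — 30 left.
Only 30 left; Riverbend takes them to reach 60.
Total = 3×60 + 13×120 + 19×170 + 2×20 + 11×50 = 5560.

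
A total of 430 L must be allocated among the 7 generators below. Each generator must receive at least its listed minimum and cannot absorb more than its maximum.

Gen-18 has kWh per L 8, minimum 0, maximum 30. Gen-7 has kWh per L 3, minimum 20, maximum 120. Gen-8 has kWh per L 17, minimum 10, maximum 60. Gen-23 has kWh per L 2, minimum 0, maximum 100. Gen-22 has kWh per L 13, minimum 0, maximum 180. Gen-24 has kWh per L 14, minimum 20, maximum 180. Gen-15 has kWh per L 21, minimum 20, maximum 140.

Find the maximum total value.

Meeting every minimum uses 0+20+10+0+0+20+20 = 70 L, leaving 360.
Rank by kWh per L: Gen-15 21 > Gen-8 17 > Gen-24 14 > Gen-22 13 > Gen-18 8 > Gen-7 3 > Gen-23 2.
Gen-15 takes 120 more to reach its cap of 140 → 240 left.
Gen-8: +50 to 60 (cap) → 190 left.
Gen-24: +160 to 180 (cap) → 30 left.
Gen-22: +30 (room for 180) → 30. Pool exhausted.
Total = 3×20 + 17×60 + 13×30 + 14×180 + 21×140 = 6930.

6930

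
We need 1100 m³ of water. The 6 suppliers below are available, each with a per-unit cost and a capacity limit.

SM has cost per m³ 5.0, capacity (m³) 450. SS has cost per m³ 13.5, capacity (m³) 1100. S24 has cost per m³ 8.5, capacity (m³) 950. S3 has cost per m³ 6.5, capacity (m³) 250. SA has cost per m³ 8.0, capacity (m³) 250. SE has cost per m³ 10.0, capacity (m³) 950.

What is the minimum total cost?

Fill from the cheapest supplier first.
SM (5.0): use full 450 → 650 m³ to go.
Take 250 from S3 at 6.5 → need 400 more.
Take 250 from SA at 8.0 → need 150 more.
Take 150 from S24 at 8.5 to finish.
SE, SS: unused.
Cost = 450×5.0 + 250×6.5 + 250×8.0 + 150×8.5 = 7150.

7150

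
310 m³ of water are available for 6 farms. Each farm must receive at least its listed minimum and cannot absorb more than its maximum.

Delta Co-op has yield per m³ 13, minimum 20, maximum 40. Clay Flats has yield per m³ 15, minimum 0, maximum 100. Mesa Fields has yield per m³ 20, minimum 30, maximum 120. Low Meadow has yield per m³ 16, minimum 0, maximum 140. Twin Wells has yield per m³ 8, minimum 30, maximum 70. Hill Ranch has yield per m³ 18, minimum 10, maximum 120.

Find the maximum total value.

5380

Meeting every minimum uses 20+0+30+0+30+10 = 90 m³, leaving 220.
Highest yield per m³ first: Mesa Fields 20 > Hill Ranch 18 > Low Meadow 16 > Clay Flats 15 > Delta Co-op 13 > Twin Wells 8.
Mesa Fields: +90 to 120 (cap) ; 130 left.
Give Hill Ranch 110 more to hit its cap of 120 ; 20 left.
Low Meadow has room for 140 more but only 20 remain, so it gets 20.
Total = 13×20 + 20×120 + 16×20 + 8×30 + 18×120 = 5380.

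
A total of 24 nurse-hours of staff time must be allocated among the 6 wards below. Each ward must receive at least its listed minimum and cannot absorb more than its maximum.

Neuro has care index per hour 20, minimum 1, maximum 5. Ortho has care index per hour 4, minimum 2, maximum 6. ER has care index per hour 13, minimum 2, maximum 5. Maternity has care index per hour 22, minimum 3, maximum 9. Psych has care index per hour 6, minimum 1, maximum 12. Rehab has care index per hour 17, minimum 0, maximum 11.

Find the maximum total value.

Meeting every minimum uses 1+2+2+3+1+0 = 9 nurse-hours, leaving 15.
Rank by care index per hour: Maternity 22 > Neuro 20 > Rehab 17 > ER 13 > Psych 6 > Ortho 4.
Maternity takes 6 more to reach its cap of 9 ; 9 left.
Neuro: +4 to 5 (cap) ; 5 left.
Rehab has room for 11 more but only 5 remain, so it gets 5.
Total = 20×5 + 4×2 + 13×2 + 22×9 + 6×1 + 17×5 = 423.

423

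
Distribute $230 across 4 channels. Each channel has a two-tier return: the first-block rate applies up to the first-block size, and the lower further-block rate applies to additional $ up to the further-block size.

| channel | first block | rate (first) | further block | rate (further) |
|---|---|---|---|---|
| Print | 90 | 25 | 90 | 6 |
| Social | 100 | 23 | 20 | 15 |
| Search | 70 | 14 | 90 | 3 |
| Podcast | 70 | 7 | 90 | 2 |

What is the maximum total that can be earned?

Treat each block as its own option and order by rate: Print/T1 25 > Social/T1 23 > Social/T2 15 > Search/T1 14 > Podcast/T1 7 > Print/T2 6 > Search/T2 3 > Podcast/T2 2.
Print T1 at 25: fill all 90 ; 140 left.
Social T1 at 23: fill all 100 ; 40 left.
Fill Social T2 block (20 at 15) ; 20 left.
Search/T1: +20 of 70 at 14; pool empty.
Total = 25×90 + 23×100 + 15×20 + 14×20 = 5130.

5130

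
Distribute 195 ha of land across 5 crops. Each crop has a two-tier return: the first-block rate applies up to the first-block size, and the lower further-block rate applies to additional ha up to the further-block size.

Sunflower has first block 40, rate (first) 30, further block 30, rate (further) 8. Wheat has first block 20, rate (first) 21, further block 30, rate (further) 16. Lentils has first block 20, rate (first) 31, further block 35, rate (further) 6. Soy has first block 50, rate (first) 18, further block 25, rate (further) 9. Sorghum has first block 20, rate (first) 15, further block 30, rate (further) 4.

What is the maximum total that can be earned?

Order all 10 blocks by rate: Lentils/tier1 31 > Sunflower/tier1 30 > Wheat/tier1 21 > Soy/tier1 18 > Wheat/tier2 16 > Sorghum/tier1 15 > Soy/tier2 9 > Sunflower/tier2 8 > Lentils/tier2 6 > Sorghum/tier2 4.
Fill Lentils tier1 block (20 at 31) ; 175 left.
Fill Sunflower tier1 block (40 at 30) ; 135 left.
Wheat/tier1 (21): +20 ; 115 left.
Fill Soy tier1 block (50 at 18) ; 65 left.
Fill Wheat tier2 block (30 at 16) ; 35 left.
Sorghum/tier1 (15): +20 ; 15 left.
Soy tier2 at 9: only 15 left, fill 15.
Total = 31×20 + 30×40 + 21×20 + 18×50 + 16×30 + 15×20 + 9×15 = 4055.

4055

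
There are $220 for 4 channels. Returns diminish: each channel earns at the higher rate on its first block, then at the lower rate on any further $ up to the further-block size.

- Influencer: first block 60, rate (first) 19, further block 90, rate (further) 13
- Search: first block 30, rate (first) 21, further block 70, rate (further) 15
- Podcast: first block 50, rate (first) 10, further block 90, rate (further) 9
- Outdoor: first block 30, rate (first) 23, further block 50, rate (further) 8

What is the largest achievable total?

Treat each block as its own option and order by rate: Outdoor/tier1 23 > Search/tier1 21 > Influencer/tier1 19 > Search/tier2 15 > Influencer/tier2 13 > Podcast/tier1 10 > Podcast/tier2 9 > Outdoor/tier2 8.
Fill Outdoor tier1 block (30 at 23) ; 190 left.
Fill Search tier1 block (30 at 21) ; 160 left.
Influencer tier1 at 19: fill all 60 ; 100 left.
Search tier2 at 15: fill all 70 ; 30 left.
Influencer/tier2: +30 of 90 at 13; pool empty.
Total = 23×30 + 21×30 + 19×60 + 15×70 + 13×30 = 3900.

3900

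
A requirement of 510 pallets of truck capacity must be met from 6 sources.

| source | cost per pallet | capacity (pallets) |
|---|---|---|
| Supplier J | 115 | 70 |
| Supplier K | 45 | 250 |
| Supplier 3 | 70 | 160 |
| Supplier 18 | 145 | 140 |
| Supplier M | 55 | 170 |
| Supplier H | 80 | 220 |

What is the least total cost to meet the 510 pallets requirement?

Cheapest first:
Take 250 from Supplier K at 45 — need 260 more.
Supplier M at 55: take all 170 pallets — 90 still needed.
Take 90 from Supplier 3 at 70 to finish.
Supplier H, Supplier J, Supplier 18: unused.
Cost = 250×45 + 170×55 + 90×70 = 26900.

26900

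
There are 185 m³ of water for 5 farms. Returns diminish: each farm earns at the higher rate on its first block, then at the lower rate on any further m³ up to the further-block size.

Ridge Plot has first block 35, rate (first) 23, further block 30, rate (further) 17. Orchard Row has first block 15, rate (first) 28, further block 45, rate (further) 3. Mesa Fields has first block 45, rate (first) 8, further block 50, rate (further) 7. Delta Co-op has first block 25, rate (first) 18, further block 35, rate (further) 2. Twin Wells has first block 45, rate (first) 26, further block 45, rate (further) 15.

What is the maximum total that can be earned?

Rank every tier by rate: Orchard Row/first 28 > Twin Wells/first 26 > Ridge Plot/first 23 > Delta Co-op/first 18 > Ridge Plot/second 17 > Twin Wells/second 15 > Mesa Fields/first 8 > Mesa Fields/second 7 > Orchard Row/second 3 > Delta Co-op/second 2.
Orchard Row/first (28): +15 → 170 left.
Fill Twin Wells first block (45 at 26) → 125 left.
Fill Ridge Plot first block (35 at 23) → 90 left.
Fill Delta Co-op first block (25 at 18) → 65 left.
Fill Ridge Plot second block (30 at 17) → 35 left.
Twin Wells/second: +35 of 45 at 15; pool empty.
Total = 28×15 + 26×45 + 23×35 + 18×25 + 17×30 + 15×35 = 3880.

3880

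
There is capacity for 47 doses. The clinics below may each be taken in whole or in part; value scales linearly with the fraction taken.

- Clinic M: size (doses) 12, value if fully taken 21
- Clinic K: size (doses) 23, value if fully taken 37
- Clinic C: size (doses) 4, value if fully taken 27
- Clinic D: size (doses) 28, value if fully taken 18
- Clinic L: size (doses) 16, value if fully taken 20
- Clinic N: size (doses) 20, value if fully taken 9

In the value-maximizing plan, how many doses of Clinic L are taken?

8

Best value per unit of size first: Clinic C 27/4≈6.75, Clinic M 21/12≈1.75, Clinic K 37/23≈1.61, Clinic L 20/16≈1.25, Clinic D 18/28≈0.643, Clinic N 9/20≈0.45.
All 4 doses of Clinic C fit (value 27) → 43 remain.
All 12 doses of Clinic M fit (value 21) → 31 remain.
Take all of Clinic K (23 doses, value 37) → 8 doses left.
Only 8 doses remain; take 8/16 of Clinic L for value 20×8/16 = 10.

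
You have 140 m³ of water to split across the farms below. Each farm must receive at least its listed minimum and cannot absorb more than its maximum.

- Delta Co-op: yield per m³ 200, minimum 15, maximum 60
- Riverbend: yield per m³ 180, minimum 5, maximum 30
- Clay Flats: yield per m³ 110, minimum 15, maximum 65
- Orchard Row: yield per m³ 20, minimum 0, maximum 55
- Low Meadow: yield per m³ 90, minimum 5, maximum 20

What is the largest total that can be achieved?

22800

Meeting every minimum uses 15+5+15+0+5 = 40 m³, leaving 100.
Rank by yield per m³: Delta Co-op 200 > Riverbend 180 > Clay Flats 110 > Low Meadow 90 > Orchard Row 20.
Give Delta Co-op 45 more to hit its cap of 60 — 55 left.
Give Riverbend 25 more to hit its cap of 30 — 30 left.
Clay Flats: +30 (room for 50) → 45. Pool exhausted.
Total = 200×60 + 180×30 + 110×45 + 90×5 = 22800.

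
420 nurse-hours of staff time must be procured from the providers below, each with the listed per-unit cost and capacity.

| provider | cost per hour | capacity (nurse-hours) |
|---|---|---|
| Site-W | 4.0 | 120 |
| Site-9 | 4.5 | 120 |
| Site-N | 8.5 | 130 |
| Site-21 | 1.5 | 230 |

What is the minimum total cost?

Fill from the cheapest provider first.
Take 230 from Site-21 at 1.5 — need 190 more.
Site-W (4.0): use full 120 — 70 nurse-hours to go.
Site-9 (4.5): take the remaining 70 — done.
Site-N: unused.
Cost = 230×1.5 + 120×4.0 + 70×4.5 = 1140.

1140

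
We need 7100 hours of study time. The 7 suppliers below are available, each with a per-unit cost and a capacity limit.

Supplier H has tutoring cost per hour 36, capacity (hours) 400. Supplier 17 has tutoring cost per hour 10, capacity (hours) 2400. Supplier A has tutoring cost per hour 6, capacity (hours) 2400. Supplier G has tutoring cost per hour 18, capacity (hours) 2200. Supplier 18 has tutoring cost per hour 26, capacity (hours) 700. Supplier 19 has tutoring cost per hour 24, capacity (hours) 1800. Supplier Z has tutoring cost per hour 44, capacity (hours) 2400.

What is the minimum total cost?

80400

Cheapest first:
Take 2400 from Supplier A at 6 → need 4700 more.
Supplier 17 at 10: take all 2400 hours → 2300 still needed.
Supplier G at 18: take all 2200 hours → 100 still needed.
Supplier 19 at 24: take 100 of its 1800 → requirement met.
Supplier 18, Supplier H, Supplier Z: unused.
Cost = 2400×6 + 2400×10 + 2200×18 + 100×24 = 80400.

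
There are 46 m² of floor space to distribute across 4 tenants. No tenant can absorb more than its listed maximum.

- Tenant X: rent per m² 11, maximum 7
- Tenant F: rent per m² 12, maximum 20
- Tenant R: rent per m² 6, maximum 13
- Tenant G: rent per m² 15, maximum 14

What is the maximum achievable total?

557

Highest rent per m² first: Tenant G 15 > Tenant F 12 > Tenant X 11 > Tenant R 6.
Give Tenant G 14 to hit its cap of 14 ; 32 left.
Give Tenant F 20 to hit its cap of 20 ; 12 left.
Give Tenant X 7 to hit its cap of 7 ; 5 left.
Tenant R: +5 (room for 13) → 5. Pool exhausted.
Total = 11×7 + 12×20 + 6×5 + 15×14 = 557.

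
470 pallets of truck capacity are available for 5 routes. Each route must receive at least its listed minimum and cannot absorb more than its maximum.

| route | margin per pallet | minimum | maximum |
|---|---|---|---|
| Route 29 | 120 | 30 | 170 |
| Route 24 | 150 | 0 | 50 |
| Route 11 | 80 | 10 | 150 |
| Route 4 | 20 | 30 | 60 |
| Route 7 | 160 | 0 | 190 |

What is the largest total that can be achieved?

61300

Meeting every minimum uses 30+0+10+30+0 = 70 pallets, leaving 400.
Highest margin per pallet first: Route 7 160 > Route 24 150 > Route 29 120 > Route 11 80 > Route 4 20.
Route 7 takes 190 more to reach its cap of 190 ; 210 left.
Route 24: +50 to 50 (cap) ; 160 left.
Route 29: +140 to 170 (cap) ; 20 left.
Only 20 left; Route 11 takes them to reach 30.
Total = 120×170 + 150×50 + 80×30 + 20×30 + 160×190 = 61300.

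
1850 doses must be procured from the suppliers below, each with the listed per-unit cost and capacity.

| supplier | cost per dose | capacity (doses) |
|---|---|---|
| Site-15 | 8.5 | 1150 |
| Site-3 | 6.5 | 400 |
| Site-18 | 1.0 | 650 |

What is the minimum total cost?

10050

Use suppliers in increasing cost order.
Take 650 from Site-18 at 1.0 ; need 1200 more.
Site-3 (6.5): use full 400 ; 800 doses to go.
Site-15 at 8.5: take 800 of its 1150 ; requirement met.
Cost = 650×1.0 + 400×6.5 + 800×8.5 = 10050.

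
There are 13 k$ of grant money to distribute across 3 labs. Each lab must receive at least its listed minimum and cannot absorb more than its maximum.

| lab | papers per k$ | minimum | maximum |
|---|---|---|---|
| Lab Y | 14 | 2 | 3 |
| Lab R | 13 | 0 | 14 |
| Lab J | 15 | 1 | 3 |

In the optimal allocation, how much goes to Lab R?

7

Meeting every minimum uses 2+0+1 = 3 k$, leaving 10.
Order the labs by papers per k$: Lab J 15 > Lab Y 14 > Lab R 13.
Lab J takes 2 more to reach its cap of 3 — 8 left.
Lab Y takes 1 more to reach its cap of 3 — 7 left.
Only 7 left; Lab R takes them to reach 7.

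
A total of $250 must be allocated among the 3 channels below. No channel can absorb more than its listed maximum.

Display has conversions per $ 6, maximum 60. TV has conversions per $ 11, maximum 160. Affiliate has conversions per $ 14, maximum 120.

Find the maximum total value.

Highest conversions per $ first: Affiliate 14 > TV 11 > Display 6.
Give Affiliate 120 to hit its cap of 120 — 130 left.
TV: +130 (room for 160) → 130. Pool exhausted.
Total = 11×130 + 14×120 = 3110.

3110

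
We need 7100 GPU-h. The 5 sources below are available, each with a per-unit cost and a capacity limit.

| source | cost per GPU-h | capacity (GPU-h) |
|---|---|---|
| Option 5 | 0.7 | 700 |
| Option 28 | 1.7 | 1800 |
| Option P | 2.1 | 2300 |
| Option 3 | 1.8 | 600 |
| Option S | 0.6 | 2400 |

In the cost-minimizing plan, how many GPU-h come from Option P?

1600

Use sources in increasing cost order.
Option S at 0.6: take all 2400 GPU-h — 4700 still needed.
Option 5 at 0.7: take all 700 GPU-h — 4000 still needed.
Take 1800 from Option 28 at 1.7 — need 2200 more.
Option 3 (1.8): use full 600 — 1600 GPU-h to go.
Take 1600 from Option P at 2.1 to finish.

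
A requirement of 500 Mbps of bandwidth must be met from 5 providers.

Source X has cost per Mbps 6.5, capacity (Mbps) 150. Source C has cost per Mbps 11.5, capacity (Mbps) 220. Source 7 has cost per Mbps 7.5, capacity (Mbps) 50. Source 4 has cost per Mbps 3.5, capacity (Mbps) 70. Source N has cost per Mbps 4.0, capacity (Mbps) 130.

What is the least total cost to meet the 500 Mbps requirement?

3265

Use providers in increasing cost order.
Source 4 (3.5): use full 70 — 430 Mbps to go.
Source N at 4.0: take all 130 Mbps — 300 still needed.
Source X (6.5): use full 150 — 150 Mbps to go.
Take 50 from Source 7 at 7.5 — need 100 more.
Take 100 from Source C at 11.5 to finish.
Cost = 70×3.5 + 130×4.0 + 150×6.5 + 50×7.5 + 100×11.5 = 3265.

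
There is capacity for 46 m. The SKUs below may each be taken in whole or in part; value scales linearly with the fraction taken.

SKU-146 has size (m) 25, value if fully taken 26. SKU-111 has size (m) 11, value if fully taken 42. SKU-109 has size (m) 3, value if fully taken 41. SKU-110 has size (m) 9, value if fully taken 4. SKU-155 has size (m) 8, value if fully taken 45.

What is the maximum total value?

152.96

Best value per unit of size first: SKU-109 41/3≈13.7, SKU-155 45/8≈5.62, SKU-111 42/11≈3.82, SKU-146 26/25≈1.04, SKU-110 4/9≈0.444.
Take all of SKU-109 (3 m, value 41) → 43 m left.
SKU-155: take in full, 8 m for value 45 → 35 left.
SKU-111: take in full, 11 m for value 42 → 24 left.
Only 24 m remain; take 24/25 of SKU-146 for value 26×24/25 = 24.96.
Total value = 152.96.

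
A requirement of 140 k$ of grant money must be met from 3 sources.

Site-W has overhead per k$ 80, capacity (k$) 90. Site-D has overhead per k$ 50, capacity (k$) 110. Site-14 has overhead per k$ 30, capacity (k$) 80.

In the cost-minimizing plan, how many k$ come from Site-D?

60

Fill from the cheapest source first.
Site-14 at 30: take all 80 k$ — 60 still needed.
Site-D at 50: take 60 of its 110 — requirement met.
Site-W: unused.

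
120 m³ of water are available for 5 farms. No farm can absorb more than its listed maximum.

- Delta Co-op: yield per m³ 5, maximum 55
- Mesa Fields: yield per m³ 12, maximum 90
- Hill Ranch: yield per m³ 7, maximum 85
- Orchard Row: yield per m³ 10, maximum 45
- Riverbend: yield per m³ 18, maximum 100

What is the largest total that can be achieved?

Order the farms by yield per m³: Riverbend 18 > Mesa Fields 12 > Orchard Row 10 > Hill Ranch 7 > Delta Co-op 5.
Riverbend: +100 to 100 (cap) ; 20 left.
Mesa Fields: +20 (room for 90) → 20. Pool exhausted.
Total = 12×20 + 18×100 = 2040.

2040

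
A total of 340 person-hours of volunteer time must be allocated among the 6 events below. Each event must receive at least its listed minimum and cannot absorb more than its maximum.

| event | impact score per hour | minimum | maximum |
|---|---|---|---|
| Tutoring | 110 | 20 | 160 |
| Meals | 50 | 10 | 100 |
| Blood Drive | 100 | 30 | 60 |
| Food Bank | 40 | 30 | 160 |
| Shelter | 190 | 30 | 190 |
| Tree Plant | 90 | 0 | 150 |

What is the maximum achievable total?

Meeting every minimum uses 20+10+30+30+30+0 = 120 person-hours, leaving 220.
Rank by impact score per hour: Shelter 190 > Tutoring 110 > Blood Drive 100 > Tree Plant 90 > Meals 50 > Food Bank 40.
Give Shelter 160 more to hit its cap of 190 → 60 left.
Tutoring has room for 140 more but only 60 remain, so it gets 80.
Total = 110×80 + 50×10 + 100×30 + 40×30 + 190×190 = 49600.

49600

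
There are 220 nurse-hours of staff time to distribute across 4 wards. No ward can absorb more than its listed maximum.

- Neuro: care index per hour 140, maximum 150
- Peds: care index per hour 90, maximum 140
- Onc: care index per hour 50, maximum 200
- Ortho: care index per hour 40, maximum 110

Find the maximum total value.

27300

Highest care index per hour first: Neuro 140 > Peds 90 > Onc 50 > Ortho 40.
Neuro takes 150 to reach its cap of 150 → 70 left.
Peds has room for 140 but only 70 remain, so it gets 70.
Total = 140×150 + 90×70 = 27300.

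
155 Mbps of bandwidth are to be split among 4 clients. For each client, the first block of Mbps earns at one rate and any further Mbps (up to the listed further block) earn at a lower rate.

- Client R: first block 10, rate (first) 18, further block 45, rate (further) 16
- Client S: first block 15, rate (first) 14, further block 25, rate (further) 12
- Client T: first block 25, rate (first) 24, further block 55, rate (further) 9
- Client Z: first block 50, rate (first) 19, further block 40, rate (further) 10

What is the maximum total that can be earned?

Rank every tier by rate: Client T/first 24 > Client Z/first 19 > Client R/first 18 > Client R/second 16 > Client S/first 14 > Client S/second 12 > Client Z/second 10 > Client T/second 9.
Client T/first (24): +25 ; 130 left.
Client Z/first (19): +50 ; 80 left.
Fill Client R first block (10 at 18) ; 70 left.
Client R/second (16): +45 ; 25 left.
Client S first at 14: fill all 15 ; 10 left.
Client S second at 12: only 10 left, fill 10.
Total = 24×25 + 19×50 + 18×10 + 16×45 + 14×15 + 12×10 = 2780.

2780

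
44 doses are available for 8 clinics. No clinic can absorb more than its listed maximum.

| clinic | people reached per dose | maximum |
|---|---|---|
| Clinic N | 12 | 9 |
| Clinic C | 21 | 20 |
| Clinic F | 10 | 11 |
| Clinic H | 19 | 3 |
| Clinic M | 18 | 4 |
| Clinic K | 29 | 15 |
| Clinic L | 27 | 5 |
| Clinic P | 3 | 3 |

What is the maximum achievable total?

Rank by people reached per dose: Clinic K 29 > Clinic L 27 > Clinic C 21 > Clinic H 19 > Clinic M 18 > Clinic N 12 > Clinic F 10 > Clinic P 3.
Clinic K: +15 to 15 (cap) → 29 left.
Clinic L: +5 to 5 (cap) → 24 left.
Give Clinic C 20 to hit its cap of 20 → 4 left.
Clinic H: +3 to 3 (cap) → 1 left.
Clinic M has room for 4 but only 1 remain, so it gets 1.
Total = 21×20 + 19×3 + 18×1 + 29×15 + 27×5 = 1065.

1065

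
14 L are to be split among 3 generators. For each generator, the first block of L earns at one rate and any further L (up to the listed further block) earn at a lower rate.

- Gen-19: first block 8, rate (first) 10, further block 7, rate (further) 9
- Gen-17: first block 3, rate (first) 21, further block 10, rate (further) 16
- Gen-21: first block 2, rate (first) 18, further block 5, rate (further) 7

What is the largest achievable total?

Treat each block as its own option and order by rate: Gen-17/T1 21 > Gen-21/T1 18 > Gen-17/T2 16 > Gen-19/T1 10 > Gen-19/T2 9 > Gen-21/T2 7.
Gen-17 T1 at 21: fill all 3 — 11 left.
Gen-21 T1 at 18: fill all 2 — 9 left.
9 remain; put them into Gen-17 T2 at 16.
Total = 21×3 + 18×2 + 16×9 = 243.

243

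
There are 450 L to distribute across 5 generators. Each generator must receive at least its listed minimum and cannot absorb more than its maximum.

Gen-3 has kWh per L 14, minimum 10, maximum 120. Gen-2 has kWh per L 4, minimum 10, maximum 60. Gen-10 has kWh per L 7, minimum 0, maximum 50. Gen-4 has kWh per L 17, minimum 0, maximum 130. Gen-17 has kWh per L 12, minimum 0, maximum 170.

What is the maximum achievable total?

Meeting every minimum uses 10+10+0+0+0 = 20 L, leaving 430.
Order the generators by kWh per L: Gen-4 17 > Gen-3 14 > Gen-17 12 > Gen-10 7 > Gen-2 4.
Gen-4: +130 to 130 (cap) → 300 left.
Gen-3: +110 to 120 (cap) → 190 left.
Gen-17: +170 to 170 (cap) → 20 left.
Only 20 left; Gen-10 takes them to reach 20.
Total = 14×120 + 4×10 + 7×20 + 17×130 + 12×170 = 6110.

6110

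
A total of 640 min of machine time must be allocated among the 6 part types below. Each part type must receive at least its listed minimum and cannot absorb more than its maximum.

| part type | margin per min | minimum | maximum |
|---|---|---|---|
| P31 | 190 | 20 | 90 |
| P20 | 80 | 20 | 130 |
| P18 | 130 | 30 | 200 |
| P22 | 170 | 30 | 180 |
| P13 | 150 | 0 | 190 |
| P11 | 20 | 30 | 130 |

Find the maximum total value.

95300

Meeting every minimum uses 20+20+30+30+0+30 = 130 min, leaving 510.
Highest margin per min first: P31 190 > P22 170 > P13 150 > P18 130 > P20 80 > P11 20.
P31: +70 to 90 (cap) → 440 left.
P22: +150 to 180 (cap) → 290 left.
P13: +190 to 190 (cap) → 100 left.
Only 100 left; P18 takes them to reach 130.
Total = 190×90 + 80×20 + 130×130 + 170×180 + 150×190 + 20×30 = 95300.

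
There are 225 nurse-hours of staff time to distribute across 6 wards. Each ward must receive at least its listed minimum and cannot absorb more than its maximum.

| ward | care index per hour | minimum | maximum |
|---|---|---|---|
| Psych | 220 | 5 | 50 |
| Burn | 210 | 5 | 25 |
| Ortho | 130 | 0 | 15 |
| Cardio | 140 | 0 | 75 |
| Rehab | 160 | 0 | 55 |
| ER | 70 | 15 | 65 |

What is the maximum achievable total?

37250

Meeting every minimum uses 5+5+0+0+0+15 = 25 nurse-hours, leaving 200.
Highest care index per hour first: Psych 220 > Burn 210 > Rehab 160 > Cardio 140 > Ortho 130 > ER 70.
Give Psych 45 more to hit its cap of 50 → 155 left.
Burn: +20 to 25 (cap) → 135 left.
Give Rehab 55 more to hit its cap of 55 → 80 left.
Cardio: +75 to 75 (cap) → 5 left.
Ortho: +5 (room for 15) → 5. Pool exhausted.
Total = 220×50 + 210×25 + 130×5 + 140×75 + 160×55 + 70×15 = 37250.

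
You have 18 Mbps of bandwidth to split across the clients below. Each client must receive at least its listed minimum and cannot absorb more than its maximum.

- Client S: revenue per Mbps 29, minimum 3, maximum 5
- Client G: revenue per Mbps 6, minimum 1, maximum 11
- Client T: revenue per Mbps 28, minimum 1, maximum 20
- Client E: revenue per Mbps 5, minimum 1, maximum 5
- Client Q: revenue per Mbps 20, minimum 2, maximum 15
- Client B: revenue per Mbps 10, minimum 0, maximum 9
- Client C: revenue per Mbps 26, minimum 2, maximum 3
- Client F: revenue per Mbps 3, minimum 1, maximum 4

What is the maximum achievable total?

Meeting every minimum uses 3+1+1+1+2+0+2+1 = 11 Mbps, leaving 7.
Order the clients by revenue per Mbps: Client S 29 > Client T 28 > Client C 26 > Client Q 20 > Client B 10 > Client G 6 > Client E 5 > Client F 3.
Client S takes 2 more to reach its cap of 5 ; 5 left.
Only 5 left; Client T takes them to reach 6.
Total = 29×5 + 6×1 + 28×6 + 5×1 + 20×2 + 26×2 + 3×1 = 419.

419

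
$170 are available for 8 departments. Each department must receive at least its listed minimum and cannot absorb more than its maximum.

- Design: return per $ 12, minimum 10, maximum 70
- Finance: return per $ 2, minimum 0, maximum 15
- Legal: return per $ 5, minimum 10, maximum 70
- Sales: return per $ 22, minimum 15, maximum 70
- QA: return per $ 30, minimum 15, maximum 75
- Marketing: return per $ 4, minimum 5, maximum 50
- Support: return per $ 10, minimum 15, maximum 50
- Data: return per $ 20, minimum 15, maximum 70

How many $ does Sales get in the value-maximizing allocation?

Meeting every minimum uses 10+0+10+15+15+5+15+15 = 85 $, leaving 85.
Rank by return per $: QA 30 > Sales 22 > Data 20 > Design 12 > Support 10 > Legal 5 > Marketing 4 > Finance 2.
Give QA 60 more to hit its cap of 75 → 25 left.
Only 25 left; Sales takes them to reach 40.

40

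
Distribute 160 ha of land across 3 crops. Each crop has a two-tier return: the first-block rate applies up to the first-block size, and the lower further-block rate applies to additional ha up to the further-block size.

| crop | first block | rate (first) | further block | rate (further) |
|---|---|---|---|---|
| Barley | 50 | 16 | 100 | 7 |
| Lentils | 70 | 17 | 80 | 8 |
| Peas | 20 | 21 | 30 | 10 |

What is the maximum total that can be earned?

Treat each block as its own option and order by rate: Peas/first 21 > Lentils/first 17 > Barley/first 16 > Peas/second 10 > Lentils/second 8 > Barley/second 7.
Peas first at 21: fill all 20 — 140 left.
Lentils first at 17: fill all 70 — 70 left.
Fill Barley first block (50 at 16) — 20 left.
Peas/second: +20 of 30 at 10; pool empty.
Total = 21×20 + 17×70 + 16×50 + 10×20 = 2610.

2610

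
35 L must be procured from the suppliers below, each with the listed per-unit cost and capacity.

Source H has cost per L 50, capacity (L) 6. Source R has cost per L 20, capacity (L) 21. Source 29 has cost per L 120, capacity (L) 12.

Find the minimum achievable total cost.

Fill from the cheapest supplier first.
Take 21 from Source R at 20 — need 14 more.
Source H at 50: take all 6 L — 8 still needed.
Source 29 (120): take the remaining 8 — done.
Cost = 21×20 + 6×50 + 8×120 = 1680.

1680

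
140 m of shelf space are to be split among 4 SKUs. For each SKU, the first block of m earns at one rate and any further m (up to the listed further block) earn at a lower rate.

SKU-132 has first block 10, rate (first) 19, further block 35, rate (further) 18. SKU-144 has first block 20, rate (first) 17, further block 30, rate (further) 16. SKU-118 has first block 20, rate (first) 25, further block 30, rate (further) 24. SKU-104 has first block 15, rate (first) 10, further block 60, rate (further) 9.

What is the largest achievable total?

2780

Order all 8 blocks by rate: SKU-118/T1 25 > SKU-118/T2 24 > SKU-132/T1 19 > SKU-132/T2 18 > SKU-144/T1 17 > SKU-144/T2 16 > SKU-104/T1 10 > SKU-104/T2 9.
SKU-118 T1 at 25: fill all 20 → 120 left.
Fill SKU-118 T2 block (30 at 24) → 90 left.
Fill SKU-132 T1 block (10 at 19) → 80 left.
SKU-132/T2 (18): +35 → 45 left.
SKU-144/T1 (17): +20 → 25 left.
SKU-144 T2 at 16: only 25 left, fill 25.
Total = 25×20 + 24×30 + 19×10 + 18×35 + 17×20 + 16×25 = 2780.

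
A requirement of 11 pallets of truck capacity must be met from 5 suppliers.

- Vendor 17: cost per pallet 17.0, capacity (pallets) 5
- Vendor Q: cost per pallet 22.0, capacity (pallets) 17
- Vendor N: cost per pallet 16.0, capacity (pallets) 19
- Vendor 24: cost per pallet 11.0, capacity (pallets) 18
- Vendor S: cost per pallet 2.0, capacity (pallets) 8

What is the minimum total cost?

49

Cheapest first:
Vendor S at 2.0: take all 8 pallets — 3 still needed.
Vendor 24 (11.0): take the remaining 3 — done.
Vendor N, Vendor 17, Vendor Q: unused.
Cost = 8×2.0 + 3×11.0 = 49.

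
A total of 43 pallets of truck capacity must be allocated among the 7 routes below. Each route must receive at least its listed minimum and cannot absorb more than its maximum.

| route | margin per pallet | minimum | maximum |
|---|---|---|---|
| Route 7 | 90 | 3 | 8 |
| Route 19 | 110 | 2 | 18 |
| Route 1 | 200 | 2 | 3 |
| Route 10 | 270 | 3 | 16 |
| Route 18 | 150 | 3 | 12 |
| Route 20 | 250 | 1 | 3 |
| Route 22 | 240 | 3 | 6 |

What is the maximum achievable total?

9100

Meeting every minimum uses 3+2+2+3+3+1+3 = 17 pallets, leaving 26.
Order the routes by margin per pallet: Route 10 270 > Route 20 250 > Route 22 240 > Route 1 200 > Route 18 150 > Route 19 110 > Route 7 90.
Route 10: +13 to 16 (cap) ; 13 left.
Route 20: +2 to 3 (cap) ; 11 left.
Give Route 22 3 more to hit its cap of 6 ; 8 left.
Give Route 1 1 more to hit its cap of 3 ; 7 left.
Route 18: +7 (room for 9) → 10. Pool exhausted.
Total = 90×3 + 110×2 + 200×3 + 270×16 + 150×10 + 250×3 + 240×6 = 9100.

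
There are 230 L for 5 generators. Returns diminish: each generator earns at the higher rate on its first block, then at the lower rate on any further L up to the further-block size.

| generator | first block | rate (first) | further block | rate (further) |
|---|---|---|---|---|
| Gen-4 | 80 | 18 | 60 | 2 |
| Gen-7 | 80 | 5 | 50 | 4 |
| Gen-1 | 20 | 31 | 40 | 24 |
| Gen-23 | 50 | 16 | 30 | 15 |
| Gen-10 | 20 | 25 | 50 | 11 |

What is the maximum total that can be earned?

4620

Rank every tier by rate: Gen-1/tier1 31 > Gen-10/tier1 25 > Gen-1/tier2 24 > Gen-4/tier1 18 > Gen-23/tier1 16 > Gen-23/tier2 15 > Gen-10/tier2 11 > Gen-7/tier1 5 > Gen-7/tier2 4 > Gen-4/tier2 2.
Gen-1 tier1 at 31: fill all 20 → 210 left.
Fill Gen-10 tier1 block (20 at 25) → 190 left.
Gen-1 tier2 at 24: fill all 40 → 150 left.
Gen-4 tier1 at 18: fill all 80 → 70 left.
Fill Gen-23 tier1 block (50 at 16) → 20 left.
20 remain; put them into Gen-23 tier2 at 15.
Total = 31×20 + 25×20 + 24×40 + 18×80 + 16×50 + 15×20 = 4620.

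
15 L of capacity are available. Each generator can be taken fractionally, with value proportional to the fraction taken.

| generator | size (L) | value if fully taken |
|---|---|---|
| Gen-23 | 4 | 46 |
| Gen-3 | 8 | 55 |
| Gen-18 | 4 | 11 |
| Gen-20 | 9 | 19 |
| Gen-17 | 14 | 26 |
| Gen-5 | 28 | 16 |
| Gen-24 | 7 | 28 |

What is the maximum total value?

Rank by value-to-size ratio: Gen-23 46/4≈11.5, Gen-3 55/8≈6.88, Gen-24 28/7≈4, Gen-18 11/4≈2.75, Gen-20 19/9≈2.11, Gen-17 26/14≈1.86, Gen-5 16/28≈0.571.
Take all of Gen-23 (4 L, value 46) ; 11 L left.
Take all of Gen-3 (8 L, value 55) ; 3 L left.
3 L left: a 3/7 share of Gen-24 gives 28×3/7 = 12.
Total value = 113.

113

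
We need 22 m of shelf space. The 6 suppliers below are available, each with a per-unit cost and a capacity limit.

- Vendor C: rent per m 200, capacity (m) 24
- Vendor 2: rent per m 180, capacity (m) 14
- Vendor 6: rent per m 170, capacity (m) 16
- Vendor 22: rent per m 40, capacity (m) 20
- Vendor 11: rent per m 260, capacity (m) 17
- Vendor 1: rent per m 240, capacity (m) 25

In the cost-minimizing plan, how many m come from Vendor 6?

2

Use suppliers in increasing cost order.
Vendor 22 (40): use full 20 — 2 m to go.
Vendor 6 at 170: take 2 of its 16 — requirement met.
Vendor 2, Vendor C, Vendor 1, Vendor 11: unused.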